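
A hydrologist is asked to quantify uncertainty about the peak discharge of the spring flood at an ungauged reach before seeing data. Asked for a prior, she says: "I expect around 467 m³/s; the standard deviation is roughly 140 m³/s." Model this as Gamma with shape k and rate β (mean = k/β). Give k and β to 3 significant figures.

For Gamma(k, rate β): mean = k/β, variance = k/β², so CV = 1/√k.
CV = SD/mean = 140/467 = 0.2998, hence k = 1/CV² = 11.1.
Then β = k/mean = 11.1/467 = 0.0238.

k ≈ 11.1, β ≈ 0.0238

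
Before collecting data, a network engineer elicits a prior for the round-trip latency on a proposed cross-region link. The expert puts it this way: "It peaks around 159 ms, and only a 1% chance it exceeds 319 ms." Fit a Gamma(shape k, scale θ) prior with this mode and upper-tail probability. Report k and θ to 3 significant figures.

k ≈ 11.1, θ ≈ 15.7

Gamma(k,θ) with k>1 has mode (k−1)θ, so θ = 159/(k−1).
Need P(X < 319) = 0.99 with θ tied to k this way. Start at k = 2, θ = 159: P(X<319) ≈ 0.596.
Too low — raise k to concentrate. Iterating converges to k ≈ 11.1.
Then θ = 159/(11.1−1) ≈ 15.7.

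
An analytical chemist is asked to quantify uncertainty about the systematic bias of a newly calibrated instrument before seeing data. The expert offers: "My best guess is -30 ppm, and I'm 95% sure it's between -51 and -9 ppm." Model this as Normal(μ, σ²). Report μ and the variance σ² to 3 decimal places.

A symmetric 95% interval runs μ ± z·σ with z = 1.96.
Half-width = 21, so σ = 21/1.96 = 10.7145 and σ² = 114.800.
μ is the stated best guess, -30.000.

μ = -30.000, σ² = 114.800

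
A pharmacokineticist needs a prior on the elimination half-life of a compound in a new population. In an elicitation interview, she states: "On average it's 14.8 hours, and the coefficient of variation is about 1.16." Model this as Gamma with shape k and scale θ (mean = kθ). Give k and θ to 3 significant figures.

For Gamma(k, scale θ): mean = kθ, variance = kθ², so CV = 1/√k.
CV = 1.16, hence k = 1/CV² = 0.743.
Then θ = mean/k = 14.8/0.743 = 19.9.

k ≈ 0.743, θ ≈ 19.9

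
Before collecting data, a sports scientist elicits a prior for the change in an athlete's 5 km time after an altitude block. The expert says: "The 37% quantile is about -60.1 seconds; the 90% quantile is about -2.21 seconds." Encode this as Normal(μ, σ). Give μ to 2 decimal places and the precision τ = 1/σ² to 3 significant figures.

μ = -48.19, τ = 0.000777

For Normal(μ,σ), the p-quantile is μ + z_p·σ. Here z_{0.37} = -0.3319, z_{0.9} = 1.282.
So -60.1 = μ − 0.3319σ and -2.21 = μ + 1.282σ.
Subtracting: σ = (-2.21 − -60.1)/(1.282 − (-0.3319)) = 35.88.
Then μ = -60.1 − (-0.3319)·35.88 = -48.19.
Precision τ = 1/σ² = 1/35.88² = 0.000777.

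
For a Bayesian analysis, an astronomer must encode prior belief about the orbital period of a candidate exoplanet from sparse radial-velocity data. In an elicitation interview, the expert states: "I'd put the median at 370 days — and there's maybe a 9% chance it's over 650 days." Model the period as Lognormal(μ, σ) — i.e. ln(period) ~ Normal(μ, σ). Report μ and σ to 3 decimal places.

μ ≈ 5.914, σ ≈ 0.420

If T ~ Lognormal(μ,σ) then ln T ~ Normal(μ,σ), so the p-quantile of ln T is μ + z_p·σ.
ln(370) = 5.914 and ln(650) = 6.477; z_{0.5} = 0, z_{0.91} = 1.341.
σ = (6.477 − 5.914)/(1.341 − (0)) = 0.420.
μ = 5.914 − (0)·0.420 = 5.914.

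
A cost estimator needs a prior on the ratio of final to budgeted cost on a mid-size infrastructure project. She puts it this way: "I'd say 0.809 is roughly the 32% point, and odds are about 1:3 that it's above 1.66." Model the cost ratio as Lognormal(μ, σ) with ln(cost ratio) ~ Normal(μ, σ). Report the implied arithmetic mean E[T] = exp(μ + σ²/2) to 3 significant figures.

E[T] ≈ 1.32

If T ~ Lognormal(μ,σ) then ln T ~ Normal(μ,σ), so the p-quantile of ln T is μ + z_p·σ.
ln(0.809) = -0.212 and ln(1.66) = 0.5068; z_{0.32} = -0.4677, z_{0.75} = 0.6745.
σ = (0.5068 − -0.212)/(0.6745 − (-0.4677)) = 0.629.
μ = -0.212 − (-0.4677)·0.629 = 0.082.
E[T] = exp(μ + σ²/2) = exp(0.082 + 0.1980) = 1.32.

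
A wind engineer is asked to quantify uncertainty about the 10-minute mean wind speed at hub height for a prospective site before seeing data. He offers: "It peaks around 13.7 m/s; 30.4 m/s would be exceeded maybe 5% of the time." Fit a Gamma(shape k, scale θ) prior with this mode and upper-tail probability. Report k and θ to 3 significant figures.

Gamma(k,θ) with k>1 has mode (k−1)θ, so θ = 13.7/(k−1).
Need P(X < 30.4) = 0.95 with θ tied to k this way. Start at k = 2, θ = 13.7: P(X<30.4) ≈ 0.650.
Too low — raise k to concentrate. Iterating converges to k ≈ 5.33.
Then θ = 13.7/(5.33−1) ≈ 3.17.

k ≈ 5.33, θ ≈ 3.17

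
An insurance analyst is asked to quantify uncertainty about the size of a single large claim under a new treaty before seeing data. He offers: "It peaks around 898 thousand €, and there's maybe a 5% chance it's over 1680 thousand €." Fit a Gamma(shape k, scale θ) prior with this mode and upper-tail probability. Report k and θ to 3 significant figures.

k ≈ 8.09, θ ≈ 127

Gamma(k,θ) with k>1 has mode (k−1)θ, so θ = 898/(k−1).
Need P(X < 1680) = 0.95 with θ tied to k this way. Start at k = 2, θ = 898: P(X<1680) ≈ 0.558.
Too low — raise k to concentrate. Iterating converges to k ≈ 8.09.
Then θ = 898/(8.09−1) ≈ 127.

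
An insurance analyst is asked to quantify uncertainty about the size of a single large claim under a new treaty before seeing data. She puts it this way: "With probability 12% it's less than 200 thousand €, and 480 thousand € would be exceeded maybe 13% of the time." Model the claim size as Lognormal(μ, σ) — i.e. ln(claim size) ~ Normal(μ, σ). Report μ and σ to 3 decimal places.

μ ≈ 5.745, σ ≈ 0.380

If T ~ Lognormal(μ,σ) then ln T ~ Normal(μ,σ), so the p-quantile of ln T is μ + z_p·σ.
ln(200) = 5.298 and ln(480) = 6.174; z_{0.12} = -1.175, z_{0.87} = 1.126.
σ = (6.174 − 5.298)/(1.126 − (-1.175)) = 0.380.
μ = 5.298 − (-1.175)·0.380 = 5.745.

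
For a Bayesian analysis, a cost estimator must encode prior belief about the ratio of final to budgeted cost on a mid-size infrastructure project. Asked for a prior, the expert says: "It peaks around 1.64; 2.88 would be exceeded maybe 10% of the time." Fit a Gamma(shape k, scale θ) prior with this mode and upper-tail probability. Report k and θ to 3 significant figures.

Gamma(k,θ) with k>1 has mode (k−1)θ, so θ = 1.64/(k−1).
Need P(X < 2.88) = 0.9 with θ tied to k this way. Start at k = 2, θ = 1.64: P(X<2.88) ≈ 0.524.
Too low — raise k to concentrate. Iterating converges to k ≈ 6.99.
Then θ = 1.64/(6.99−1) ≈ 0.274.

k ≈ 6.99, θ ≈ 0.274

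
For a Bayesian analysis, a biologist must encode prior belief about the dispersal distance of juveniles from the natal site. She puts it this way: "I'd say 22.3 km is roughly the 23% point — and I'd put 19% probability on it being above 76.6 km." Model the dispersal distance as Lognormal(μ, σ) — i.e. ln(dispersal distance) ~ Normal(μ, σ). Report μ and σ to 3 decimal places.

If T ~ Lognormal(μ,σ) then ln T ~ Normal(μ,σ), so the p-quantile of ln T is μ + z_p·σ.
ln(22.3) = 3.105 and ln(76.6) = 4.339; z_{0.23} = -0.7388, z_{0.81} = 0.8779.
σ = (4.339 − 3.105)/(0.8779 − (-0.7388)) = 0.763.
μ = 3.105 − (-0.7388)·0.763 = 3.669.

μ ≈ 3.669, σ ≈ 0.763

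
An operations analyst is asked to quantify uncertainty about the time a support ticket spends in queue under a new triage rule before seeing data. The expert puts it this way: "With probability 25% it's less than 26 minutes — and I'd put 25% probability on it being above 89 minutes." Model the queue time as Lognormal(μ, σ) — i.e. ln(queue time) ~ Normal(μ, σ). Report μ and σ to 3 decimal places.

μ ≈ 3.873, σ ≈ 0.912

If T ~ Lognormal(μ,σ) then ln T ~ Normal(μ,σ), so the p-quantile of ln T is μ + z_p·σ.
ln(26) = 3.258 and ln(89) = 4.489; z_{0.25} = -0.6745, z_{0.75} = 0.6745.
σ = (4.489 − 3.258)/(0.6745 − (-0.6745)) = 0.912.
μ = 3.258 − (-0.6745)·0.912 = 3.873.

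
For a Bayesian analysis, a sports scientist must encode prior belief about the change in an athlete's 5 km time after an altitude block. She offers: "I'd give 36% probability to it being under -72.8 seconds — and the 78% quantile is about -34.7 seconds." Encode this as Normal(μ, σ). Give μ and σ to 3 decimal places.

μ = -60.721, σ = 33.697

For Normal(μ,σ), the p-quantile is μ + z_p·σ. Here z_{0.36} = -0.3585, z_{0.78} = 0.7722.
So -72.8 = μ − 0.3585σ and -34.7 = μ + 0.7722σ.
Subtracting: σ = (-34.7 − -72.8)/(0.7722 − (-0.3585)) = 33.697.
Then μ = -72.8 − (-0.3585)·33.697 = -60.721.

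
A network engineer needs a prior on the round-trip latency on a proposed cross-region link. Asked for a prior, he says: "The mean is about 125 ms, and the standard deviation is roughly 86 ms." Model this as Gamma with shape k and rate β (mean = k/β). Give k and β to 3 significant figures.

k ≈ 2.11, β ≈ 0.0169

For Gamma(k, rate β): mean = k/β, variance = k/β², so CV = 1/√k.
CV = SD/mean = 86/125 = 0.688, hence k = 1/CV² = 2.11.
Then β = k/mean = 2.11/125 = 0.0169.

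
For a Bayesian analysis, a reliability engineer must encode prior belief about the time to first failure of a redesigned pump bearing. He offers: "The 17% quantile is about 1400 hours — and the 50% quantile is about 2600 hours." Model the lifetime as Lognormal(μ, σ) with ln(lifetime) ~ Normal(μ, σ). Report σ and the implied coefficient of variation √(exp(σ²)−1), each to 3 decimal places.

σ ≈ 0.649, CV ≈ 0.723

If T ~ Lognormal(μ,σ) then ln T ~ Normal(μ,σ), so the p-quantile of ln T is μ + z_p·σ.
ln(1400) = 7.244 and ln(2600) = 7.863; z_{0.17} = -0.9542, z_{0.5} = 0.
σ = (7.863 − 7.244)/(0 − (-0.9542)) = 0.649.
μ = 7.244 − (-0.9542)·0.649 = 7.863.
CV = √(exp(σ²)−1) = √(exp(0.4209)−1) = 0.723.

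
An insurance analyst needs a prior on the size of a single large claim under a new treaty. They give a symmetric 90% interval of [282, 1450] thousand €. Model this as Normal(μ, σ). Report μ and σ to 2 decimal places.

A symmetric 90% interval runs μ ± z·σ with z = 1.645.
Half-width = 584, so σ = 584/1.645 = 355.05.
μ is the interval midpoint, 866.00.

μ = 866.00, σ = 355.05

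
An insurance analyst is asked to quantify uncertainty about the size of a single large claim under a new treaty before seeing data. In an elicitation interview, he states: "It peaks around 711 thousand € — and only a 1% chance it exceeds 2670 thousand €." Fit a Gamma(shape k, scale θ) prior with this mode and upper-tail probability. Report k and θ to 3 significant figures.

Gamma(k,θ) with k>1 has mode (k−1)θ, so θ = 711/(k−1).
Need P(X < 2670) = 0.99 with θ tied to k this way. Start at k = 2, θ = 711: P(X<2670) ≈ 0.889.
Too low — raise k to concentrate. Iterating converges to k ≈ 3.43.
Then θ = 711/(3.43−1) ≈ 293.

k ≈ 3.43, θ ≈ 293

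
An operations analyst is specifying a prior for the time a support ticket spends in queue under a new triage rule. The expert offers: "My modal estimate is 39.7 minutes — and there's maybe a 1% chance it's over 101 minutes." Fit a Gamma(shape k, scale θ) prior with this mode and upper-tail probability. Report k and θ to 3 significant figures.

Gamma(k,θ) with k>1 has mode (k−1)θ, so θ = 39.7/(k−1).
Need P(X < 101) = 0.99 with θ tied to k this way. Start at k = 2, θ = 39.7: P(X<101) ≈ 0.722.
Too low — raise k to concentrate. Iterating converges to k ≈ 6.36.
Then θ = 39.7/(6.36−1) ≈ 7.4.

k ≈ 6.36, θ ≈ 7.4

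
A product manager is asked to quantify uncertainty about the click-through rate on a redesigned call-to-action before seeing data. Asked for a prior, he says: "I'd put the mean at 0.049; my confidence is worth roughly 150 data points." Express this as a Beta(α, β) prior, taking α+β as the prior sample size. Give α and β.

Under the effective-sample-size interpretation, Beta(α, β) has prior mean α/(α+β) and prior sample size α+β.
So α+β = 150 and α/(α+β) = 0.049, giving α = 0.049·150 = 7.35 and β = 150 − 7.35 = 142.65.

α = 7.35, β = 142.65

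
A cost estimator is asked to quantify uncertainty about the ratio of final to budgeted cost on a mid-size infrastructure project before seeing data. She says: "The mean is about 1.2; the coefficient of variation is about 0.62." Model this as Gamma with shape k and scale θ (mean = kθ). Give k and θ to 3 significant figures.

k ≈ 2.6, θ ≈ 0.461

For Gamma(k, scale θ): mean = kθ, variance = kθ², so CV = 1/√k.
CV = 0.62, hence k = 1/CV² = 2.6.
Then θ = mean/k = 1.2/2.6 = 0.461.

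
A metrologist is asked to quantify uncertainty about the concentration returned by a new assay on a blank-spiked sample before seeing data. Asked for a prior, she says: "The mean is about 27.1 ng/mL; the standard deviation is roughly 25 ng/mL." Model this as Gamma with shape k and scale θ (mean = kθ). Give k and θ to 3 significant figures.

For Gamma(k, scale θ): mean = kθ, variance = kθ², so CV = 1/√k.
CV = SD/mean = 25/27.1 = 0.9225, hence k = 1/CV² = 1.18.
Then θ = mean/k = 27.1/1.18 = 23.1.

k ≈ 1.18, θ ≈ 23.1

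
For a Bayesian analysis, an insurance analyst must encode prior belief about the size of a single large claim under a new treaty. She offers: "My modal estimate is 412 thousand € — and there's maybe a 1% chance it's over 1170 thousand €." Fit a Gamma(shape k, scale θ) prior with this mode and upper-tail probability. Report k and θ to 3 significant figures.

k ≈ 5.19, θ ≈ 98.4

Gamma(k,θ) with k>1 has mode (k−1)θ, so θ = 412/(k−1).
Need P(X < 1170) = 0.99 with θ tied to k this way. Start at k = 2, θ = 412: P(X<1170) ≈ 0.776.
Too low — raise k to concentrate. Iterating converges to k ≈ 5.19.
Then θ = 412/(5.19−1) ≈ 98.4.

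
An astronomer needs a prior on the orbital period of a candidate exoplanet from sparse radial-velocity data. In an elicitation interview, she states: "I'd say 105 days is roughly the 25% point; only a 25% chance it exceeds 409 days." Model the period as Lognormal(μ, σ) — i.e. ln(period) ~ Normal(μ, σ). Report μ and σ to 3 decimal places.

μ ≈ 5.334, σ ≈ 1.008

If T ~ Lognormal(μ,σ) then ln T ~ Normal(μ,σ), so the p-quantile of ln T is μ + z_p·σ.
ln(105) = 4.654 and ln(409) = 6.014; z_{0.25} = -0.6745, z_{0.75} = 0.6745.
σ = (6.014 − 4.654)/(0.6745 − (-0.6745)) = 1.008.
μ = 4.654 − (-0.6745)·1.008 = 5.334.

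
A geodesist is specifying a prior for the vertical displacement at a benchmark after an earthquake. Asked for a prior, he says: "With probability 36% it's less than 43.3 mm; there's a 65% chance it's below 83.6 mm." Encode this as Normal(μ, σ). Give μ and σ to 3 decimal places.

μ = 62.722, σ = 54.183

The p-quantile of Normal(μ,σ) is μ + z_p·σ, with z_{0.36} = -0.3585 and z_{0.65} = 0.3853.
Eliminate σ: μ = (z₂·x₁ − z₁·x₂)/(z₂ − z₁) = (0.3853·43.3 − (-0.3585)·83.6)/0.7438 = 62.722.
Then σ = (x₂ − x₁)/(z₂ − z₁) = (83.6 − 43.3)/0.7438 = 54.183.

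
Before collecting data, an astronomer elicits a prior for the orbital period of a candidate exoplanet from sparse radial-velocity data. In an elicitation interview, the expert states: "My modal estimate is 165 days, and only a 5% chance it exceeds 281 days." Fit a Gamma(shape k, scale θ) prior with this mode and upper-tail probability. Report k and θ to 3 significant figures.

k ≈ 10.8, θ ≈ 16.8

Gamma(k,θ) with k>1 has mode (k−1)θ, so θ = 165/(k−1).
Need P(X < 281) = 0.95 with θ tied to k this way. Start at k = 2, θ = 165: P(X<281) ≈ 0.508.
Too low — raise k to concentrate. Iterating converges to k ≈ 10.8.
Then θ = 165/(10.8−1) ≈ 16.8.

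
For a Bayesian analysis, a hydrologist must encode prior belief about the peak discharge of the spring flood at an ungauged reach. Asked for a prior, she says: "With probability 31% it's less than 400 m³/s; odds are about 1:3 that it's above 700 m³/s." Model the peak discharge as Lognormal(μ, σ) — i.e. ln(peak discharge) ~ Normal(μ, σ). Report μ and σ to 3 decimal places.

If T ~ Lognormal(μ,σ) then ln T ~ Normal(μ,σ), so the p-quantile of ln T is μ + z_p·σ.
ln(400) = 5.991 and ln(700) = 6.551; z_{0.31} = -0.4959, z_{0.75} = 0.6745.
σ = (6.551 − 5.991)/(0.6745 − (-0.4959)) = 0.478.
μ = 5.991 − (-0.4959)·0.478 = 6.229.

μ ≈ 6.229, σ ≈ 0.478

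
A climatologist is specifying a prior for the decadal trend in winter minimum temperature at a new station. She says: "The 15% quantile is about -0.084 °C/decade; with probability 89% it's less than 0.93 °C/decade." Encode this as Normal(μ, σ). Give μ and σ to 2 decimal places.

μ = 0.38, σ = 0.45

For Normal(μ,σ), the p-quantile is μ + z_p·σ. Here z_{0.15} = -1.036, z_{0.89} = 1.227.
So -0.084 = μ − 1.036σ and 0.93 = μ + 1.227σ.
Subtracting: σ = (0.93 − -0.084)/(1.227 − (-1.036)) = 0.45.
Then μ = -0.084 − (-1.036)·0.45 = 0.38.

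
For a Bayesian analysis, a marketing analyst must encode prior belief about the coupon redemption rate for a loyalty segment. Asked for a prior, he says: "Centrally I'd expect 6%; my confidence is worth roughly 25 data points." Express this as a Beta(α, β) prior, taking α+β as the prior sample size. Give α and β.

α = 1.5, β = 23.5

Under the effective-sample-size interpretation, Beta(α, β) has prior mean α/(α+β) and prior sample size α+β.
So α+β = 25 and α/(α+β) = 0.06, giving α = 0.06·25 = 1.5 and β = 25 − 1.5 = 23.5.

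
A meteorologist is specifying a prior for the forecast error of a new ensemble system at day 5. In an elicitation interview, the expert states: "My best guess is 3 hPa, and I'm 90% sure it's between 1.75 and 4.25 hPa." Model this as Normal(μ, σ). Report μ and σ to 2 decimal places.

μ = 3.00, σ = 0.76

A symmetric 90% interval runs μ ± z·σ with z = 1.645.
Half-width = 1.25, so σ = 1.25/1.645 = 0.76.
μ is the stated best guess, 3.00.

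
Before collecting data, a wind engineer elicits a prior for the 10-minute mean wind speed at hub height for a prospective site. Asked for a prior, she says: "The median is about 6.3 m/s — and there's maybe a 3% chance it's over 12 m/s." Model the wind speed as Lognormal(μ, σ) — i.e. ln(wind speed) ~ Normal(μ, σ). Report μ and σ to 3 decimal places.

If T ~ Lognormal(μ,σ) then ln T ~ Normal(μ,σ), so the p-quantile of ln T is μ + z_p·σ.
ln(6.3) = 1.841 and ln(12) = 2.485; z_{0.5} = 0, z_{0.97} = 1.881.
σ = (2.485 − 1.841)/(1.881 − (0)) = 0.343.
μ = 1.841 − (0)·0.343 = 1.841.

μ ≈ 1.841, σ ≈ 0.343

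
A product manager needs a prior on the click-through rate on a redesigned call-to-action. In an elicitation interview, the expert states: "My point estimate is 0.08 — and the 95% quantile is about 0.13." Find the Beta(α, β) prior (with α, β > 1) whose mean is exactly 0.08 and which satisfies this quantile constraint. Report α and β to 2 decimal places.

α ≈ 7.62, β ≈ 87.60

With mean 0.08 fixed, write α = 0.08s, β = 0.92s where s = α+β.
Need P(θ < 0.13) = 0.95 under Beta(0.08s, 0.92s). Normal approximation: (q−m)/√(m(1−m)/s) ≈ z_{0.95} = 1.64, so s ≈ 0.08·0.92·(1.64)²/(0.13−0.08)² = 79.7.
At s = 79.7: P(θ<0.13) ≈ 0.936. Adjusting to match 0.95 gives s ≈ 95.21.
So α = 0.08·95.21 ≈ 7.62, β = 0.92·95.21 ≈ 87.60.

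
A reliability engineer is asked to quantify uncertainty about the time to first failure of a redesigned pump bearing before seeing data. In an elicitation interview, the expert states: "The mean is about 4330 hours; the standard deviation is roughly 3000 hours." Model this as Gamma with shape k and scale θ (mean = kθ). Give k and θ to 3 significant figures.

k ≈ 2.08, θ ≈ 2080

For Gamma(k, scale θ): mean = kθ, variance = kθ², so CV = 1/√k.
CV = SD/mean = 3000/4330 = 0.6928, hence k = 1/CV² = 2.08.
Then θ = mean/k = 4330/2.08 = 2080.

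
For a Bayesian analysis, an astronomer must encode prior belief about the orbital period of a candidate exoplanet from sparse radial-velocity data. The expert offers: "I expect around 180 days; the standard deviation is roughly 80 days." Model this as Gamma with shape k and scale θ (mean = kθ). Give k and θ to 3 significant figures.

For Gamma(k, scale θ): mean = kθ, variance = kθ², so CV = 1/√k.
CV = SD/mean = 80/180 = 0.4444, hence k = 1/CV² = 5.06.
Then θ = mean/k = 180/5.06 = 35.6.

k ≈ 5.06, θ ≈ 35.6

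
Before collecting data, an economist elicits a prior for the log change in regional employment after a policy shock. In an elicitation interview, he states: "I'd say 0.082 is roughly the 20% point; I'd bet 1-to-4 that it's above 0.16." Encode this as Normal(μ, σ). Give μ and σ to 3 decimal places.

The p-quantile of Normal(μ,σ) is μ + z_p·σ, with z_{0.2} = -0.8416 and z_{0.8} = 0.8416.
Eliminate σ: μ = (z₂·x₁ − z₁·x₂)/(z₂ − z₁) = (0.8416·0.082 − (-0.8416)·0.16)/1.683 = 0.121.
Then σ = (x₂ − x₁)/(z₂ − z₁) = (0.16 − 0.082)/1.683 = 0.046.

μ = 0.121, σ = 0.046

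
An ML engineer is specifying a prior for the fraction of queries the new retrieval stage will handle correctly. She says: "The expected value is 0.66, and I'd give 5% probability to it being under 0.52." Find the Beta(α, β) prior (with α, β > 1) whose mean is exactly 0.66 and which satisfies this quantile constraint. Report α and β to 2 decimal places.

With mean 0.66 fixed, write α = 0.66s, β = 0.34s where s = α+β.
Need P(θ < 0.52) = 0.05 under Beta(0.66s, 0.34s). Normal approximation: (q−m)/√(m(1−m)/s) ≈ z_{0.05} = -1.64, so s ≈ 0.66·0.34·(-1.64)²/(0.52−0.66)² = 31.0.
At s = 31.0: P(θ<0.52) ≈ 0.054. Adjusting to match 0.05 gives s ≈ 32.65.
So α = 0.66·32.65 ≈ 21.55, β = 0.34·32.65 ≈ 11.10.

α ≈ 21.55, β ≈ 11.10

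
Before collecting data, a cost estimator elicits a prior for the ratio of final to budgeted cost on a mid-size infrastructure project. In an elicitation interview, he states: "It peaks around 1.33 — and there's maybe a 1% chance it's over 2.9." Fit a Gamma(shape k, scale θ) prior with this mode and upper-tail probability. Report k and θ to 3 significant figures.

Gamma(k,θ) with k>1 has mode (k−1)θ, so θ = 1.33/(k−1).
Need P(X < 2.9) = 0.99 with θ tied to k this way. Start at k = 2, θ = 1.33: P(X<2.9) ≈ 0.641.
Too low — raise k to concentrate. Iterating converges to k ≈ 8.95.
Then θ = 1.33/(8.95−1) ≈ 0.167.

k ≈ 8.95, θ ≈ 0.167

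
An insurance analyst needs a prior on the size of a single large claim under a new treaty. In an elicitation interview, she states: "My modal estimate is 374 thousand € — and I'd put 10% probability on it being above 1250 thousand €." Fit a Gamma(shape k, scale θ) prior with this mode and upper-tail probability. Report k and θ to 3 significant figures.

k ≈ 2.29, θ ≈ 289

Gamma(k,θ) with k>1 has mode (k−1)θ, so θ = 374/(k−1).
Need P(X < 1250) = 0.9 with θ tied to k this way. Start at k = 2, θ = 374: P(X<1250) ≈ 0.846.
Too low — raise k to concentrate. Iterating converges to k ≈ 2.29.
Then θ = 374/(2.29−1) ≈ 289.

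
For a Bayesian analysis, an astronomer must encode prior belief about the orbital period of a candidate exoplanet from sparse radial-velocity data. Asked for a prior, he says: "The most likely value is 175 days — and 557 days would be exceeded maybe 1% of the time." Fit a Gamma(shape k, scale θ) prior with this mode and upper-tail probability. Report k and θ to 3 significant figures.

Gamma(k,θ) with k>1 has mode (k−1)θ, so θ = 175/(k−1).
Need P(X < 557) = 0.99 with θ tied to k this way. Start at k = 2, θ = 175: P(X<557) ≈ 0.827.
Too low — raise k to concentrate. Iterating converges to k ≈ 4.31.
Then θ = 175/(4.31−1) ≈ 52.9.

k ≈ 4.31, θ ≈ 52.9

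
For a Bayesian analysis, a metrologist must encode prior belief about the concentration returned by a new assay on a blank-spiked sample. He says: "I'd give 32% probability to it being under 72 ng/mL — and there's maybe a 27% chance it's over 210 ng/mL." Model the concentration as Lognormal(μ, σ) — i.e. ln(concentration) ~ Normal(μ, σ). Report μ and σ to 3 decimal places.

μ ≈ 4.740, σ ≈ 0.991

If T ~ Lognormal(μ,σ) then ln T ~ Normal(μ,σ), so the p-quantile of ln T is μ + z_p·σ.
ln(72) = 4.277 and ln(210) = 5.347; z_{0.32} = -0.4677, z_{0.73} = 0.6128.
σ = (5.347 − 4.277)/(0.6128 − (-0.4677)) = 0.991.
μ = 4.277 − (-0.4677)·0.991 = 4.740.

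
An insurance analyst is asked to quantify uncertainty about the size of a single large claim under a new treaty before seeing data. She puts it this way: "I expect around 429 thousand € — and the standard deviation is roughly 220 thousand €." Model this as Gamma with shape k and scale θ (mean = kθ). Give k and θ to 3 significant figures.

For Gamma(k, scale θ): mean = kθ, variance = kθ², so CV = 1/√k.
CV = SD/mean = 220/429 = 0.5128, hence k = 1/CV² = 3.8.
Then θ = mean/k = 429/3.8 = 113.

k ≈ 3.8, θ ≈ 113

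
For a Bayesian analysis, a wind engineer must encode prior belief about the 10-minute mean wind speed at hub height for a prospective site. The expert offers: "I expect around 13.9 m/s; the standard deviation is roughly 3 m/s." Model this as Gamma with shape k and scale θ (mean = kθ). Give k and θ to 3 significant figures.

For Gamma(k, scale θ): mean = kθ, variance = kθ², so CV = 1/√k.
CV = SD/mean = 3/13.9 = 0.2158, hence k = 1/CV² = 21.5.
Then θ = mean/k = 13.9/21.5 = 0.647.

k ≈ 21.5, θ ≈ 0.647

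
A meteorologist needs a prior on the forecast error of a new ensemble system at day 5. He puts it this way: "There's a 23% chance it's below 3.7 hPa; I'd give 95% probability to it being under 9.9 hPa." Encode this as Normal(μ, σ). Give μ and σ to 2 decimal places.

μ = 5.62, σ = 2.60

For Normal(μ,σ), the p-quantile is μ + z_p·σ. Here z_{0.23} = -0.7388, z_{0.95} = 1.645.
So 3.7 = μ − 0.7388σ and 9.9 = μ + 1.645σ.
Subtracting: σ = (9.9 − 3.7)/(1.645 − (-0.7388)) = 2.60.
Then μ = 3.7 − (-0.7388)·2.60 = 5.62.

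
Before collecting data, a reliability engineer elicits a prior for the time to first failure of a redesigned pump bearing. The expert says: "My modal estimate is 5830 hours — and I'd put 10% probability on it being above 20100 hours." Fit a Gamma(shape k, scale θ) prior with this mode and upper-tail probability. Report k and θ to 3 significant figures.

Gamma(k,θ) with k>1 has mode (k−1)θ, so θ = 5830/(k−1).
Need P(X < 20100) = 0.9 with θ tied to k this way. Start at k = 2, θ = 5830: P(X<20100) ≈ 0.858.
Too low — raise k to concentrate. Iterating converges to k ≈ 2.22.
Then θ = 5830/(2.22−1) ≈ 4760.

k ≈ 2.22, θ ≈ 4760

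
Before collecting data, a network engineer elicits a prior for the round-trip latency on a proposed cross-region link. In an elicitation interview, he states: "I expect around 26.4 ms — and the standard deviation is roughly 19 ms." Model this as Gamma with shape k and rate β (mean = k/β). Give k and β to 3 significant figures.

For Gamma(k, rate β): mean = k/β, variance = k/β², so CV = 1/√k.
CV = SD/mean = 19/26.4 = 0.7197, hence k = 1/CV² = 1.93.
Then β = k/mean = 1.93/26.4 = 0.0731.

k ≈ 1.93, β ≈ 0.0731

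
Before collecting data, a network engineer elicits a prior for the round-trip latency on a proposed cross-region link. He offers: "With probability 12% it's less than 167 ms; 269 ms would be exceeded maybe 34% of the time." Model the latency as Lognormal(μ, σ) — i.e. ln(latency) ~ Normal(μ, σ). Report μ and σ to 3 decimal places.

μ ≈ 5.471, σ ≈ 0.300

If T ~ Lognormal(μ,σ) then ln T ~ Normal(μ,σ), so the p-quantile of ln T is μ + z_p·σ.
ln(167) = 5.118 and ln(269) = 5.595; z_{0.12} = -1.175, z_{0.66} = 0.4125.
σ = (5.595 − 5.118)/(0.4125 − (-1.175)) = 0.300.
μ = 5.118 − (-1.175)·0.300 = 5.471.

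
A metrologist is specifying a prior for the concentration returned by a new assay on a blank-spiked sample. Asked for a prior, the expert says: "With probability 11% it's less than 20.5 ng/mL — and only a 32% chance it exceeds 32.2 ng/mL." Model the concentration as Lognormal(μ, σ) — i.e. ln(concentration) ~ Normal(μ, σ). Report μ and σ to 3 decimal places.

μ ≈ 3.347, σ ≈ 0.267

If T ~ Lognormal(μ,σ) then ln T ~ Normal(μ,σ), so the p-quantile of ln T is μ + z_p·σ.
ln(20.5) = 3.02 and ln(32.2) = 3.472; z_{0.11} = -1.227, z_{0.68} = 0.4677.
σ = (3.472 − 3.02)/(0.4677 − (-1.227)) = 0.267.
μ = 3.02 − (-1.227)·0.267 = 3.347.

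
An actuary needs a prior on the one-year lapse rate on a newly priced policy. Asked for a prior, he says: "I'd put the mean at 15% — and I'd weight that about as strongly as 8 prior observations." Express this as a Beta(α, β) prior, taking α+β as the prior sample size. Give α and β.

α = 1.2, β = 6.8

Under the effective-sample-size interpretation, Beta(α, β) has prior mean α/(α+β) and prior sample size α+β.
So α+β = 8 and α/(α+β) = 0.15, giving α = 0.15·8 = 1.2 and β = 8 − 1.2 = 6.8.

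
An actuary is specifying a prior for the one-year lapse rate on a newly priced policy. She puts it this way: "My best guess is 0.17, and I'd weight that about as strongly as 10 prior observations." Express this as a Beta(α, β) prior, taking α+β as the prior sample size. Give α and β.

Under the effective-sample-size interpretation, Beta(α, β) has prior mean α/(α+β) and prior sample size α+β.
So α+β = 10 and α/(α+β) = 0.17, giving α = 0.17·10 = 1.7 and β = 10 − 1.7 = 8.3.

α = 1.7, β = 8.3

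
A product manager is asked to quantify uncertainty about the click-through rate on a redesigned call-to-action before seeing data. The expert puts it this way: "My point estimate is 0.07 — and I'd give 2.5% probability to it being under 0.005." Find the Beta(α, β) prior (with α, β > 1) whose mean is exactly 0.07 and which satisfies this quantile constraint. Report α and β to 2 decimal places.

With mean 0.07 fixed, write α = 0.07s, β = 0.93s where s = α+β.
Need P(θ < 0.005) = 0.025 under Beta(0.07s, 0.93s). Normal approximation: (q−m)/√(m(1−m)/s) ≈ z_{0.025} = -1.96, so s ≈ 0.07·0.93·(-1.96)²/(0.005−0.07)² = 59.2.
At s = 59.2: P(θ<0.005) ≈ 0.000. Adjusting to match 0.025 gives s ≈ 20.77.
So α = 0.07·20.77 ≈ 1.45, β = 0.93·20.77 ≈ 19.32.

α ≈ 1.45, β ≈ 19.32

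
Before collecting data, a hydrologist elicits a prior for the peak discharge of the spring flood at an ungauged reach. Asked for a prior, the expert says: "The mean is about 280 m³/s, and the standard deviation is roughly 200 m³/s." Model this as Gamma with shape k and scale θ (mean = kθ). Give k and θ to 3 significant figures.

k ≈ 1.96, θ ≈ 143

For Gamma(k, scale θ): mean = kθ, variance = kθ², so CV = 1/√k.
CV = SD/mean = 200/280 = 0.7143, hence k = 1/CV² = 1.96.
Then θ = mean/k = 280/1.96 = 143.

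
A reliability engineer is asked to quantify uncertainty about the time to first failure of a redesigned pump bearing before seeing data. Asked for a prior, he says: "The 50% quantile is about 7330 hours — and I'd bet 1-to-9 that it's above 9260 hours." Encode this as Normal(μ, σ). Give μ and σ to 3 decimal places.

μ = 7330.000, σ = 1505.987

For Normal(μ,σ), the p-quantile is μ + z_p·σ. Here z_{0.5} = 0, z_{0.9} = 1.282.
So 7330 = μ + 0σ and 9260 = μ + 1.282σ.
Subtracting: σ = (9260 − 7330)/(1.282 − (0)) = 1505.987.
Then μ = 7330 − (0)·1505.987 = 7330.000.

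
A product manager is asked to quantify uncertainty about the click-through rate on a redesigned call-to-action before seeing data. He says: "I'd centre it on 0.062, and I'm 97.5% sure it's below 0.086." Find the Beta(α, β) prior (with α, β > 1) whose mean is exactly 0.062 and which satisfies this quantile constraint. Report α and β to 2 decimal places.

With mean 0.062 fixed, write α = 0.062s, β = 0.938s where s = α+β.
Need P(θ < 0.086) = 0.975 under Beta(0.062s, 0.938s). Normal approximation: (q−m)/√(m(1−m)/s) ≈ z_{0.975} = 1.96, so s ≈ 0.062·0.938·(1.96)²/(0.086−0.062)² = 387.9.
At s = 387.9: P(θ<0.086) ≈ 0.966. Adjusting to match 0.975 gives s ≈ 451.03.
So α = 0.062·451.03 ≈ 27.96, β = 0.938·451.03 ≈ 423.07.

α ≈ 27.96, β ≈ 423.07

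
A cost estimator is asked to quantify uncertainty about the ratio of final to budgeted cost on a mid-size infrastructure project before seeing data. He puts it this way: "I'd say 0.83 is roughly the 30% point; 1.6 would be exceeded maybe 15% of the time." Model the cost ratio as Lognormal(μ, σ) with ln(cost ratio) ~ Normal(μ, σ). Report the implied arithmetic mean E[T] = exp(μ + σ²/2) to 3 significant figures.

If T ~ Lognormal(μ,σ) then ln T ~ Normal(μ,σ), so the p-quantile of ln T is μ + z_p·σ.
ln(0.83) = -0.1863 and ln(1.6) = 0.47; z_{0.3} = -0.5244, z_{0.85} = 1.036.
σ = (0.47 − -0.1863)/(1.036 − (-0.5244)) = 0.421.
μ = -0.1863 − (-0.5244)·0.421 = 0.034.
E[T] = exp(μ + σ²/2) = exp(0.034 + 0.0884) = 1.13.

E[T] ≈ 1.13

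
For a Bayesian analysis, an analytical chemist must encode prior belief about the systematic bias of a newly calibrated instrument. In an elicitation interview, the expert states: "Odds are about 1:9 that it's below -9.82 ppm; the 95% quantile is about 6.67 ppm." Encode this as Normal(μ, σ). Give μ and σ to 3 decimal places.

For Normal(μ,σ), the p-quantile is μ + z_p·σ. Here z_{0.1} = -1.282, z_{0.95} = 1.645.
So -9.82 = μ − 1.282σ and 6.67 = μ + 1.645σ.
Subtracting: σ = (6.67 − -9.82)/(1.645 − (-1.282)) = 5.635.
Then μ = -9.82 − (-1.282)·5.635 = -2.599.

μ = -2.599, σ = 5.635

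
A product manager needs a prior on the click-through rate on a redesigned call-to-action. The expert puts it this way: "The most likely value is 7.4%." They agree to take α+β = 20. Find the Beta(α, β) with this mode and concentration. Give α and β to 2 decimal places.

For α,β > 1 the Beta mode is (α−1)/(α+β−2). With α+β = 20, the mode is (α−1)/18.
Set (α−1)/18 = 0.074 → α = 1 + 0.074·18 = 2.33.
β = 20 − α = 17.67.

α = 2.33, β = 17.67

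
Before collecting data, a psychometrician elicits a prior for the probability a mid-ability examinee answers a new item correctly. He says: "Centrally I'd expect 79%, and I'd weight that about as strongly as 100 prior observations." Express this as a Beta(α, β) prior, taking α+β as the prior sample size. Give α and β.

α = 79, β = 21

Under the effective-sample-size interpretation, Beta(α, β) has prior mean α/(α+β) and prior sample size α+β.
So α+β = 100 and α/(α+β) = 0.79, giving α = 0.79·100 = 79 and β = 100 − 79 = 21.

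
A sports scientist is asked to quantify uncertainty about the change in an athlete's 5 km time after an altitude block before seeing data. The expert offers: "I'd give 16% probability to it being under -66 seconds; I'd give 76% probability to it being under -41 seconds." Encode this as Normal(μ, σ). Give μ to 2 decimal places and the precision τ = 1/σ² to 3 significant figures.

For Normal(μ,σ), the p-quantile is μ + z_p·σ. Here z_{0.16} = -0.9945, z_{0.76} = 0.7063.
So -66 = μ − 0.9945σ and -41 = μ + 0.7063σ.
Subtracting: σ = (-41 − -66)/(0.7063 − (-0.9945)) = 14.70.
Then μ = -66 − (-0.9945)·14.70 = -51.38.
Precision τ = 1/σ² = 1/14.7² = 0.00463.

μ = -51.38, τ = 0.00463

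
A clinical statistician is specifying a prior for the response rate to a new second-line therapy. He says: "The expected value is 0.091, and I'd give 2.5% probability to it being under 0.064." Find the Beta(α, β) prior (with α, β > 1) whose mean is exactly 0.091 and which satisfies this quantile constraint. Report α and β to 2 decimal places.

With mean 0.091 fixed, write α = 0.091s, β = 0.909s where s = α+β.
Need P(θ < 0.064) = 0.025 under Beta(0.091s, 0.909s). Normal approximation: (q−m)/√(m(1−m)/s) ≈ z_{0.025} = -1.96, so s ≈ 0.091·0.909·(-1.96)²/(0.064−0.091)² = 435.9.
At s = 435.9: P(θ<0.064) ≈ 0.017. Adjusting to match 0.025 gives s ≈ 373.08.
So α = 0.091·373.08 ≈ 33.95, β = 0.909·373.08 ≈ 339.13.

α ≈ 33.95, β ≈ 339.13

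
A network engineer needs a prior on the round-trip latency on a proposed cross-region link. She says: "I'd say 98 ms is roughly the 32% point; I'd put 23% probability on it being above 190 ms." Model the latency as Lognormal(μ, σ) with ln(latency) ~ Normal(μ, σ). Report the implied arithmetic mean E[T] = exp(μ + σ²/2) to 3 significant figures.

If T ~ Lognormal(μ,σ) then ln T ~ Normal(μ,σ), so the p-quantile of ln T is μ + z_p·σ.
ln(98) = 4.585 and ln(190) = 5.247; z_{0.32} = -0.4677, z_{0.77} = 0.7388.
σ = (5.247 − 4.585)/(0.7388 − (-0.4677)) = 0.549.
μ = 4.585 − (-0.4677)·0.549 = 4.842.
E[T] = exp(μ + σ²/2) = exp(4.842 + 0.1505) = 147 ms.

E[T] ≈ 147 ms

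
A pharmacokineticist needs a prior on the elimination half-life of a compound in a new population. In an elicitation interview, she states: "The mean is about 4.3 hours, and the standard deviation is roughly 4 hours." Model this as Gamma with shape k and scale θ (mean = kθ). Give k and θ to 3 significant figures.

For Gamma(k, scale θ): mean = kθ, variance = kθ², so CV = 1/√k.
CV = SD/mean = 4/4.3 = 0.9302, hence k = 1/CV² = 1.16.
Then θ = mean/k = 4.3/1.16 = 3.72.

k ≈ 1.16, θ ≈ 3.72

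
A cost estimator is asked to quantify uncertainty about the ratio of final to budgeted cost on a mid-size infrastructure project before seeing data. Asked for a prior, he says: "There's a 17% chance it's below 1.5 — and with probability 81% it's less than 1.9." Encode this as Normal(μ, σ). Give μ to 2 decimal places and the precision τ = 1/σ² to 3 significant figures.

The p-quantile of Normal(μ,σ) is μ + z_p·σ, with z_{0.17} = -0.9542 and z_{0.81} = 0.8779.
Eliminate σ: μ = (z₂·x₁ − z₁·x₂)/(z₂ − z₁) = (0.8779·1.5 − (-0.9542)·1.9)/1.832 = 1.71.
Then σ = (x₂ − x₁)/(z₂ − z₁) = (1.9 − 1.5)/1.832 = 0.22.
Precision τ = 1/σ² = 1/0.2183² = 21.

μ = 1.71, τ = 21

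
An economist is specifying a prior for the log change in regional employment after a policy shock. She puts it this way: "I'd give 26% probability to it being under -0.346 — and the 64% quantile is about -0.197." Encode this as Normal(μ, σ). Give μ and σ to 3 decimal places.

For Normal(μ,σ), the p-quantile is μ + z_p·σ. Here z_{0.26} = -0.6433, z_{0.64} = 0.3585.
So -0.346 = μ − 0.6433σ and -0.197 = μ + 0.3585σ.
Subtracting: σ = (-0.197 − -0.346)/(0.3585 − (-0.6433)) = 0.149.
Then μ = -0.346 − (-0.6433)·0.149 = -0.250.

μ = -0.250, σ = 0.149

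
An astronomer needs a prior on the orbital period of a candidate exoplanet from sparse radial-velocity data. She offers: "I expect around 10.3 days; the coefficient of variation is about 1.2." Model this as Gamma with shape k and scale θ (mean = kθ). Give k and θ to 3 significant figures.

For Gamma(k, scale θ): mean = kθ, variance = kθ², so CV = 1/√k.
CV = 1.2, hence k = 1/CV² = 0.694.
Then θ = mean/k = 10.3/0.694 = 14.8.

k ≈ 0.694, θ ≈ 14.8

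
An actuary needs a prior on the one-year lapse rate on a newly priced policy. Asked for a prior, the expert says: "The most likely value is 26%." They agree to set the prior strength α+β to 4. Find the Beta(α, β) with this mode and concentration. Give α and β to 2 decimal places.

For α,β > 1 the Beta mode is (α−1)/(α+β−2). With α+β = 4, the mode is (α−1)/2.
Set (α−1)/2 = 0.26 → α = 1 + 0.26·2 = 1.52.
β = 4 − α = 2.48.

α = 1.52, β = 2.48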